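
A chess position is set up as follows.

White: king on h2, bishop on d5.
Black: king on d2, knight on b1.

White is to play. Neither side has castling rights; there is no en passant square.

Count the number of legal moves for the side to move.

White to move; king on h2.
In check: no.
Legal moves: Bg8, Ba8, Bf7, Bb7, Be6, Bc6, Be4, Bc4, Bf3, Bb3, Bg2, Ba2, Bh1, Kh3, Kg3, Kg2, Kh1, Kg1.
Count: 18.

18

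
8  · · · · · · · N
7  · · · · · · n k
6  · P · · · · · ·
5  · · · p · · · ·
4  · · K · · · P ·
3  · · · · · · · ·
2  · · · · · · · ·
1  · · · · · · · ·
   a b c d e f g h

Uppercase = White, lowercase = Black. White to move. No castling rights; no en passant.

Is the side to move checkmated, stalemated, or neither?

neither

White to move; white king on c4.
In check: yes, from the black pawn on d5.
Legal moves for White: Kxd5, Kc5, Kb5, Kd4, Kb4, Kd3, Kc3, Kb3.
White is in check but has 8 legal moves → neither.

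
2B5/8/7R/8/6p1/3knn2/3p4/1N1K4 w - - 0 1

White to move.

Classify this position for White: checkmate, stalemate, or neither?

checkmate

White to move; white king on d1.
In check: yes, from the black knight on e3.
King squares — c1: attacked by Pd2; e1: attacked by Pd2; c2: attacked by Kd3; d2: attacked by Kd3; e2: attacked by Kd3.
Legal moves for White: none.
In check with no legal moves → checkmate.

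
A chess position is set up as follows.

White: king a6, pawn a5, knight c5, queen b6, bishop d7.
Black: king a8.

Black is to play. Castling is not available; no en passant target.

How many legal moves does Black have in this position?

Black to move; king on a8.
In check: no.
Legal moves: none.
Count: 0.

0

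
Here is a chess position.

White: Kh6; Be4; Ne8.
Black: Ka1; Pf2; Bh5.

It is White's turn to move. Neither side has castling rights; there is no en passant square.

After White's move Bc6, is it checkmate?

no

After Bc6: black king on a1; in check: no.
Black is not in check, so this cannot be checkmate.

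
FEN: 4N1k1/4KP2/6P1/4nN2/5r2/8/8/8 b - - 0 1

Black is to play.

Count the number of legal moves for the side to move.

Black to move; king on g8.
In check: yes, from the white pawn on f7.
Legal moves: Kh8, Nxf7.
Count: 2.

2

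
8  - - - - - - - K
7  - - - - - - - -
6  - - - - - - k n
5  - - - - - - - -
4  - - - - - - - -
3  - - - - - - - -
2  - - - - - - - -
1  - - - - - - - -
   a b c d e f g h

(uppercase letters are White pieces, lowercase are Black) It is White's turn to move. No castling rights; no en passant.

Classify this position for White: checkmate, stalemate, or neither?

White to move; white king on h8.
In check: no.
King squares — g7: attacked by Kg6; h7: attacked by Kg6; g8: attacked by Nh6.
Legal moves for White: none.
Not in check and no legal moves → stalemate.

stalemate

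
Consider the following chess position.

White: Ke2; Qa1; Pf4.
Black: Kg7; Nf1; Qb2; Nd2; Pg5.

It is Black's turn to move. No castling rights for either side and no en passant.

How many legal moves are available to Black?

23

Black to move; king on g7.
In check: no.
Legal moves: Kh8, Kg8, Kf8, Kh7, Kf7, Kh6, Kg6, Kf6, Ne4+, Nc4+, Nf3+, Nb3+, Nb1+, Qf6, Qe5+, Qd4, Qc3, Qxa1, Ng3+, Ne3, Nh2, gxf4, g4.
Count: 23.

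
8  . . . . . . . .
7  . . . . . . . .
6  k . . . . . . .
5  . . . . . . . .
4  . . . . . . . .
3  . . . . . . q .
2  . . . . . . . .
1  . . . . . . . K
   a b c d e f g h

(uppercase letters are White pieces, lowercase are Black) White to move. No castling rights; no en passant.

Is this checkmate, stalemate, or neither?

White to move; white king on h1.
In check: no.
King squares — g1: attacked by Qg3; g2: attacked by Qg3; h2: attacked by Qg3.
Legal moves for White: none.
Not in check and no legal moves → stalemate.

stalemate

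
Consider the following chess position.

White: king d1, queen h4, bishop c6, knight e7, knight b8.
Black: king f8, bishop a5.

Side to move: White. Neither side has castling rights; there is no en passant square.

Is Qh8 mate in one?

no

After Qh8: black king on f8; in check: yes, from the white queen on h8.
Black has 2 legal replies: Kf7, Kxe7.
In check but a legal move exists → not checkmate.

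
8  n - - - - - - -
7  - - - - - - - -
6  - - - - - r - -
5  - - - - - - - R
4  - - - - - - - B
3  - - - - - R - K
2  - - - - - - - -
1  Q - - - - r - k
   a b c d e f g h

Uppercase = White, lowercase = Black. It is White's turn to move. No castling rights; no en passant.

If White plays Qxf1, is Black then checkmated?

After Qxf1: black king on h1; in check: yes, from the white queen on f1.
King squares — g1: attacked by Qf1; g2: attacked by Qf1; h2: attacked by Kh3.
Black has no legal moves → checkmate.

yes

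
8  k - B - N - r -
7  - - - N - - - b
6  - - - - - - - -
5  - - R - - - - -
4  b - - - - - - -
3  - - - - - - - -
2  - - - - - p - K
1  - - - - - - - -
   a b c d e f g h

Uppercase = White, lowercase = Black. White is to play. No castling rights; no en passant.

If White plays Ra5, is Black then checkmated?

After Ra5: black king on a8; in check: yes, from the white rook on a5.
King squares — a7: attacked by Ra5; b7: attacked by Bc8; b8: attacked by Nd7.
Black has no legal moves → checkmate.

yes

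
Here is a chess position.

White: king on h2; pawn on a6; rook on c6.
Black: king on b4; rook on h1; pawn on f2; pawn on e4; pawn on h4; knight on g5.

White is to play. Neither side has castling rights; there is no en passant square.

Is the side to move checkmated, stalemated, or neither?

neither

White to move; white king on h2.
In check: yes, from the black rook on h1.
Legal moves for White: Kg2, Kxh1.
White is in check but has 2 legal moves → neither.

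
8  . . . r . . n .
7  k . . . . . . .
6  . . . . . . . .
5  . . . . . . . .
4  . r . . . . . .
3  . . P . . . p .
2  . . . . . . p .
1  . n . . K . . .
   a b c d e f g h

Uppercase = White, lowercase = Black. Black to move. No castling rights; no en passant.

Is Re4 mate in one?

After Re4: white king on e1; in check: yes, from the black rook on e4.
King squares — d1: attacked by Rd8; f1: attacked by Pg2; d2: attacked by Nb1; e2: attacked by Re4; f2: attacked by Pg3.
White has no legal moves → checkmate.

yes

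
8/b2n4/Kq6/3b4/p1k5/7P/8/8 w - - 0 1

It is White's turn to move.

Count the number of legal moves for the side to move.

0

White to move; king on a6.
In check: yes, from the black queen on b6.
Legal moves: none.
Count: 0.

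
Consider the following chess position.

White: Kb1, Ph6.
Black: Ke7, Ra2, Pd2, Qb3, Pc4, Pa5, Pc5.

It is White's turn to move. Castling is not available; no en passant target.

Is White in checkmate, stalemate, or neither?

checkmate

White to move; white king on b1.
In check: yes, from the black queen on b3.
King squares — a1: attacked by Ra2; c1: attacked by Pd2; a2: attacked by Qb3; b2: attacked by Ra2; c2: attacked by Ra2.
Legal moves for White: none.
In check with no legal moves → checkmate.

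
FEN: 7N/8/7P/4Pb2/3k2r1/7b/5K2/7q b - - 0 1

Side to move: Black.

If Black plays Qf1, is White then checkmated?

After Qf1: white king on f2; in check: yes, from the black queen on f1.
King squares — e1: attacked by Qf1; f1: attacked by Bh3; g1: attacked by Qf1; e2: attacked by Qf1; g2: attacked by Qf1; e3: attacked by Kd4; f3: attacked by Qf1; g3: attacked by Rg4.
White has no legal moves → checkmate.

yes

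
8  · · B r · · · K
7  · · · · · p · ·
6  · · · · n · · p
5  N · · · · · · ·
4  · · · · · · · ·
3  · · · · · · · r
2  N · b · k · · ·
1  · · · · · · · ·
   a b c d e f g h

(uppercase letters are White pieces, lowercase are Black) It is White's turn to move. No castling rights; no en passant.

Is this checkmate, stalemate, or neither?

checkmate

White to move; white king on h8.
In check: yes, from the black rook on d8.
King squares — g7: attacked by Ne6; h7: attacked by Bc2; g8: attacked by Rd8.
Legal moves for White: none.
In check with no legal moves → checkmate.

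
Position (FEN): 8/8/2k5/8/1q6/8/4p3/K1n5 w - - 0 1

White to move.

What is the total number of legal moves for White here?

White to move; king on a1.
In check: no.
Legal moves: none.
Count: 0.

0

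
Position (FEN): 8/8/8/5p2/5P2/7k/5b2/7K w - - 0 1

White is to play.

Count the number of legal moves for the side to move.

White to move; king on h1.
In check: no.
Legal moves: none.
Count: 0.

0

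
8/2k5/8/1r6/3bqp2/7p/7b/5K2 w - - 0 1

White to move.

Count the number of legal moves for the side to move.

0

White to move; king on f1.
In check: no.
Legal moves: none.
Count: 0.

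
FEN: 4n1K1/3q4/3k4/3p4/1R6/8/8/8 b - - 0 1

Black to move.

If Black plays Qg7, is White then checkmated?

After Qg7: white king on g8; in check: yes, from the black queen on g7.
King squares — f7: attacked by Qg7; g7: attacked by Ne8; h7: attacked by Qg7; f8: attacked by Qg7; h8: attacked by Qg7.
White has no legal moves → checkmate.

yes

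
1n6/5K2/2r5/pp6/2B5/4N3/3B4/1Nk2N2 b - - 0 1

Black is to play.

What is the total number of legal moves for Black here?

Black to move; king on c1.
In check: yes, from the white bishop on d2.
Legal moves: Kb2, Kxb1.
Count: 2.

2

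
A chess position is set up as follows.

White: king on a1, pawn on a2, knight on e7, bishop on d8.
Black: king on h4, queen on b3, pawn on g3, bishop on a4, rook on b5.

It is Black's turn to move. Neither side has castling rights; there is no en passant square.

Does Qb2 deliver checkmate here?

yes

After Qb2: white king on a1; in check: yes, from the black queen on b2.
King squares — b1: attacked by Qb2; a2: own pawn; b2: attacked by Rb5.
White has no legal moves → checkmate.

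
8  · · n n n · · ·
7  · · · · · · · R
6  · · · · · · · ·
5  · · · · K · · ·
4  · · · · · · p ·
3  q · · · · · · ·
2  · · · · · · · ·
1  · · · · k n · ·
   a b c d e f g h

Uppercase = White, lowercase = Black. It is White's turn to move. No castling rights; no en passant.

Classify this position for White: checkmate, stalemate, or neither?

White to move; white king on e5.
In check: no.
Legal moves for White include: Rh8, Rg7, Rf7, Re7, Rd7, Rc7, Rb7, Ra7, Rh6, Rh5, Rh4, Rh3, Rh2, Rh1, Kf5, Kd5, Kf4, Ke4, ... (list truncated; more exist).
White has legal moves and is not in check → neither.

neither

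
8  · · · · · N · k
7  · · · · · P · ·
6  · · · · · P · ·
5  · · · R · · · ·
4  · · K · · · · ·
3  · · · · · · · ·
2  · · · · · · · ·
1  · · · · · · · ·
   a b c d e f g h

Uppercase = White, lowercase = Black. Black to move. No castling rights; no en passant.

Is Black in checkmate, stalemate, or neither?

stalemate

Black to move; black king on h8.
In check: no.
King squares — g7: attacked by Pf6; h7: attacked by Nf8; g8: attacked by Pf7.
Legal moves for Black: none.
Not in check and no legal moves → stalemate.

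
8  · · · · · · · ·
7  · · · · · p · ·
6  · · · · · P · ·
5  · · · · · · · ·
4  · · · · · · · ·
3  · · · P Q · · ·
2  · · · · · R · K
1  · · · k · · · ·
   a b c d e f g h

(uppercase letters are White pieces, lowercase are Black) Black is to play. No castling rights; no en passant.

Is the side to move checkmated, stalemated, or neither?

stalemate

Black to move; black king on d1.
In check: no.
King squares — c1: attacked by Qe3; e1: attacked by Qe3; c2: attacked by Rf2; d2: attacked by Rf2; e2: attacked by Rf2.
Legal moves for Black: none.
Not in check and no legal moves → stalemate.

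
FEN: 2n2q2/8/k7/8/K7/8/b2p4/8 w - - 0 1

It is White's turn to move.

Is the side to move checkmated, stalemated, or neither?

White to move; white king on a4.
In check: no.
King squares — a3: attacked by Qf8; b3: attacked by Ba2; b4: attacked by Qf8; a5: attacked by Ka6; b5: attacked by Ka6.
Legal moves for White: none.
Not in check and no legal moves → stalemate.

stalemate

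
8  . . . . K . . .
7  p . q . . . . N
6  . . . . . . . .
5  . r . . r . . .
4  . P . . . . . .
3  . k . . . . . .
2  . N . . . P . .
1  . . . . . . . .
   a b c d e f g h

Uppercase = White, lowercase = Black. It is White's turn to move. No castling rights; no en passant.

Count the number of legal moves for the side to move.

1

White to move; king on e8.
In check: yes, from the black rook on e5.
Legal moves: Kf8.
Count: 1.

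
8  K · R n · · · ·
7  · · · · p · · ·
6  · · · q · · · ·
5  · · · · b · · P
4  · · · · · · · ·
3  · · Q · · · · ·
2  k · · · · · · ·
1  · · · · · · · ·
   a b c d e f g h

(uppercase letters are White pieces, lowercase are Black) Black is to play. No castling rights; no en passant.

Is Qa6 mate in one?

yes

After Qa6: white king on a8; in check: yes, from the black queen on a6.
King squares — a7: attacked by Qa6; b7: attacked by Qa6; b8: attacked by Be5.
White has no legal moves → checkmate.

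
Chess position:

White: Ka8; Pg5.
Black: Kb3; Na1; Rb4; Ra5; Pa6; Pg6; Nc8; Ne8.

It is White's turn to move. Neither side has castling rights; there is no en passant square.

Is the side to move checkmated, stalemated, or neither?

White to move; white king on a8.
In check: no.
King squares — a7: attacked by Nc8; b7: attacked by Rb4; b8: attacked by Rb4.
Legal moves for White: none.
Not in check and no legal moves → stalemate.

stalemate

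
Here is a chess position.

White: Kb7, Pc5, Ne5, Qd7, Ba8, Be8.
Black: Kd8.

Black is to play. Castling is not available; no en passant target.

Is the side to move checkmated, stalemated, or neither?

Black to move; black king on d8.
In check: yes, from the white queen on d7.
King squares — c7: attacked by Kb7; d7: attacked by Ne5; e7: attacked by Qd7; c8: attacked by Kb7; e8: attacked by Qd7.
Legal moves for Black: none.
In check with no legal moves → checkmate.

checkmate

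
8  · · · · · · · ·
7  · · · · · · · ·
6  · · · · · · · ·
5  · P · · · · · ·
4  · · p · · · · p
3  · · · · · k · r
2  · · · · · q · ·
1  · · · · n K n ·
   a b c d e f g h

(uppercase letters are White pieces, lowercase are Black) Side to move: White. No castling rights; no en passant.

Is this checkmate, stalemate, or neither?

checkmate

White to move; white king on f1.
In check: yes, from the black queen on f2.
King squares — e1: attacked by Qf2; g1: attacked by Qf2; e2: attacked by Ng1; f2: attacked by Kf3; g2: attacked by Ne1.
Legal moves for White: none.
In check with no legal moves → checkmate.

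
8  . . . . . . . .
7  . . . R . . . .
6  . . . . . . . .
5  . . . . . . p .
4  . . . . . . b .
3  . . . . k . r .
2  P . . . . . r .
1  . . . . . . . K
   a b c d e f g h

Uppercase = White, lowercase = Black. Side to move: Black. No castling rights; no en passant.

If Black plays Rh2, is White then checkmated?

no

After Rh2: white king on h1; in check: yes, from the black rook on h2.
White has 1 legal reply: Kxh2.
In check but a legal move exists → not checkmate.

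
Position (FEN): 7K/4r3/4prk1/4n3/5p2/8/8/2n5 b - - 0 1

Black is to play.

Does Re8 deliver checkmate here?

After Re8: white king on h8; in check: yes, from the black rook on e8.
King squares — g7: attacked by Kg6; h7: attacked by Kg6; g8: attacked by Re8.
White has no legal moves → checkmate.

yes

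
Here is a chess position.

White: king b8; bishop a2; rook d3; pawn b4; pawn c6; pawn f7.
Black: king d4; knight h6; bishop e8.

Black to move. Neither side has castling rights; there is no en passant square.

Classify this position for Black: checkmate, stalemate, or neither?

Black to move; black king on d4.
In check: yes, from the white rook on d3.
Legal moves for Black: Ke5, Ke4, Kxd3.
Black is in check but has 3 legal moves → neither.

neither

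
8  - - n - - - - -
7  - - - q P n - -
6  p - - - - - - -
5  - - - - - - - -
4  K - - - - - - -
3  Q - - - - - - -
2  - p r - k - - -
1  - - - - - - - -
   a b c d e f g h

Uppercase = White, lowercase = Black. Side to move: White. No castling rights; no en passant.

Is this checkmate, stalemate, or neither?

neither

White to move; white king on a4.
In check: yes, from the black queen on d7.
Legal moves for White: Ka5, Kb4, Kb3.
White is in check but has 3 legal moves → neither.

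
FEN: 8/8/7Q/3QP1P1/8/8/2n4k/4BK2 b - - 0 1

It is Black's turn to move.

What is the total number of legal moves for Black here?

Black to move; king on h2.
In check: yes, from the white queen on h6.
Legal moves: none.
Count: 0.

0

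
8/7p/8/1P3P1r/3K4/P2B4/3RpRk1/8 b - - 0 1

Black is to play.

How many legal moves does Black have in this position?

5

Black to move; king on g2.
In check: yes, from the white rook on f2.
Legal moves: Kh3, Kg3, Kxf2, Kh1, Kg1.
Count: 5.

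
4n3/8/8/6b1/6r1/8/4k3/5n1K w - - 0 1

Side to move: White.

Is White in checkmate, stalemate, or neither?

stalemate

White to move; white king on h1.
In check: no.
King squares — g1: attacked by Rg4; g2: attacked by Rg4; h2: attacked by Nf1.
Legal moves for White: none.
Not in check and no legal moves → stalemate.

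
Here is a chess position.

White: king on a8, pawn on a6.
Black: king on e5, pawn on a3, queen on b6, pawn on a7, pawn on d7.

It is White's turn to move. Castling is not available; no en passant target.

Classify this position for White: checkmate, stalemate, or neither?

stalemate

White to move; white king on a8.
In check: no.
King squares — a7: attacked by Qb6; b7: attacked by Qb6; b8: attacked by Qb6.
Legal moves for White: none.
Not in check and no legal moves → stalemate.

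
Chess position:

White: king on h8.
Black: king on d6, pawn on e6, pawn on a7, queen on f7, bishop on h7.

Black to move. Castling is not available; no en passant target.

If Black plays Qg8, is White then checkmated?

yes

After Qg8: white king on h8; in check: yes, from the black queen on g8.
King squares — g7: attacked by Qg8; h7: attacked by Qg8; g8: attacked by Bh7.
White has no legal moves → checkmate.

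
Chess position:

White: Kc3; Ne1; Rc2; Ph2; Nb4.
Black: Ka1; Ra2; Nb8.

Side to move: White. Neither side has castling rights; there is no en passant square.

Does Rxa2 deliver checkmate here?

After Rxa2: black king on a1; in check: yes, from the white rook on a2.
Black has 1 legal reply: Kb1.
In check but a legal move exists → not checkmate.

no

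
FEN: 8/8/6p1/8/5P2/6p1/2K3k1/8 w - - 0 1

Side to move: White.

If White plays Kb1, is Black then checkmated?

After Kb1: black king on g2; in check: no.
Black is not in check, so this cannot be checkmate.

no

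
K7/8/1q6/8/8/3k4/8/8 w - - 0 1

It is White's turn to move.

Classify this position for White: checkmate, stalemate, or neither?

stalemate

White to move; white king on a8.
In check: no.
King squares — a7: attacked by Qb6; b7: attacked by Qb6; b8: attacked by Qb6.
Legal moves for White: none.
Not in check and no legal moves → stalemate.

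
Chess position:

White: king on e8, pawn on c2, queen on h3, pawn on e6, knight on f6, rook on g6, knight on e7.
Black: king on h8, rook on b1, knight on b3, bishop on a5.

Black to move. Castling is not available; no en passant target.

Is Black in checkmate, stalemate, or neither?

Black to move; black king on h8.
In check: yes, from the white queen on h3.
King squares — g7: attacked by Rg6; h7: attacked by Qh3; g8: attacked by Nf6.
Legal moves for Black: none.
In check with no legal moves → checkmate.

checkmate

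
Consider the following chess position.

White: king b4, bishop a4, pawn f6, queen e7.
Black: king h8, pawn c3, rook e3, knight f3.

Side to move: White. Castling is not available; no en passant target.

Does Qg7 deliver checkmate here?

yes

After Qg7: black king on h8; in check: yes, from the white queen on g7.
King squares — g7: attacked by Pf6; h7: attacked by Qg7; g8: attacked by Qg7.
Black has no legal moves → checkmate.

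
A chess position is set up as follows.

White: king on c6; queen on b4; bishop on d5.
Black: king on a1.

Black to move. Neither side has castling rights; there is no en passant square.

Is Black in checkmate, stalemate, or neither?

Black to move; black king on a1.
In check: no.
King squares — b1: attacked by Qb4; a2: attacked by Bd5; b2: attacked by Qb4.
Legal moves for Black: none.
Not in check and no legal moves → stalemate.

stalemate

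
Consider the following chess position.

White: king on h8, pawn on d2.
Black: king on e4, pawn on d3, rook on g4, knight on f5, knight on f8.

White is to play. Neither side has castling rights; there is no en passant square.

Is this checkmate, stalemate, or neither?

stalemate

White to move; white king on h8.
In check: no.
King squares — g7: attacked by Rg4; h7: attacked by Nf8; g8: attacked by Rg4.
Legal moves for White: none.
Not in check and no legal moves → stalemate.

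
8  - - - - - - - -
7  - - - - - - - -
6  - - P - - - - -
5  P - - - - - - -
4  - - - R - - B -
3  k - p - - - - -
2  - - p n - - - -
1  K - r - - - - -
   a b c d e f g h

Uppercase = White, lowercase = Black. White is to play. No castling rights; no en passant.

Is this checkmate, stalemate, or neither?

White to move; white king on a1.
In check: yes, from the black rook on c1.
King squares — b1: attacked by Rc1; a2: attacked by Ka3; b2: attacked by Ka3.
Legal moves for White: none.
In check with no legal moves → checkmate.

checkmate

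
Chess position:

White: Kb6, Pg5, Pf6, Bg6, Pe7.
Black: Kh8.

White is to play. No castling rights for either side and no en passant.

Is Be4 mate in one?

After Be4: black king on h8; in check: no.
Black is not in check, so this cannot be checkmate.

no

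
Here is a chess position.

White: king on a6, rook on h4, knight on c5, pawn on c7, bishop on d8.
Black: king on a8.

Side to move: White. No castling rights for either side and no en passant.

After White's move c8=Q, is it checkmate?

yes

After c8=Q: black king on a8; in check: yes, from the white queen on c8.
King squares — a7: attacked by Ka6; b7: attacked by Nc5; b8: attacked by Qc8.
Black has no legal moves → checkmate.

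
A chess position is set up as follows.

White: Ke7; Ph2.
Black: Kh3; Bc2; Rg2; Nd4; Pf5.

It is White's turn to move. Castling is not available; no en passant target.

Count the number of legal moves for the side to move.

White to move; king on e7.
In check: no.
Legal moves: Kf8, Ke8, Kd8, Kf7, Kd7, Kf6, Kd6.
Count: 7.

7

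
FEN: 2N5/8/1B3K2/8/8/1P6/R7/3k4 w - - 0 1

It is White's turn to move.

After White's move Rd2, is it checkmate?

After Rd2: black king on d1; in check: yes, from the white rook on d2.
Black has 3 legal replies: Kxd2, Ke1, Kc1.
In check but a legal move exists → not checkmate.

no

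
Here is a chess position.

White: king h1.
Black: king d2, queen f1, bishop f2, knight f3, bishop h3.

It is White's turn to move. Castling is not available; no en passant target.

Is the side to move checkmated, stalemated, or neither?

White to move; white king on h1.
In check: yes, from the black queen on f1.
King squares — g1: attacked by Qf1; g2: attacked by Qf1; h2: attacked by Nf3.
Legal moves for White: none.
In check with no legal moves → checkmate.

checkmate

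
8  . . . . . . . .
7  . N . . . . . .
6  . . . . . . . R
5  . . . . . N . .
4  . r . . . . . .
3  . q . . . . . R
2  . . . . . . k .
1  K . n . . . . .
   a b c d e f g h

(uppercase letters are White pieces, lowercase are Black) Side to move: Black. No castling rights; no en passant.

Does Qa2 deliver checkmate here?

yes

After Qa2: white king on a1; in check: yes, from the black queen on a2.
King squares — b1: attacked by Qa2; a2: attacked by Nc1; b2: attacked by Qa2.
White has no legal moves → checkmate.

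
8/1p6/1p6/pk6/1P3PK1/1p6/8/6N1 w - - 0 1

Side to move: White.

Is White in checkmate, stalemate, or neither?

White to move; white king on g4.
In check: no.
Legal moves for White: Kh5, Kg5, Kf5, Kh4, Kh3, Kg3, Kf3, Nh3, Nf3, Ne2, bxa5, f5.
White has 12 legal moves and is not in check → neither.

neither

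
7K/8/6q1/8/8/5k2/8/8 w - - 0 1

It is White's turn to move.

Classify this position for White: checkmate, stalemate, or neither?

White to move; white king on h8.
In check: no.
King squares — g7: attacked by Qg6; h7: attacked by Qg6; g8: attacked by Qg6.
Legal moves for White: none.
Not in check and no legal moves → stalemate.

stalemate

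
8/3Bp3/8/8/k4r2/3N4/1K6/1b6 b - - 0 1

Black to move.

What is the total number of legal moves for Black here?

Black to move; king on a4.
In check: yes, from the white bishop on d7.
Legal moves: Ka5.
Count: 1.

1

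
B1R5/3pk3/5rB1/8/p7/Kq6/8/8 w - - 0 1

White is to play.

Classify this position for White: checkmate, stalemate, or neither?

checkmate

White to move; white king on a3.
In check: yes, from the black queen on b3.
King squares — a2: attacked by Qb3; b2: attacked by Qb3; b3: attacked by Pa4; a4: attacked by Qb3; b4: attacked by Qb3.
Legal moves for White: none.
In check with no legal moves → checkmate.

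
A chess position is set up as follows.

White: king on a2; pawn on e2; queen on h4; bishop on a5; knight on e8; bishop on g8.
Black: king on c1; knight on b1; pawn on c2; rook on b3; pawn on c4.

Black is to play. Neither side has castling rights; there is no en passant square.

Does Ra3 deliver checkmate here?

yes

After Ra3: white king on a2; in check: yes, from the black rook on a3.
King squares — a1: attacked by Ra3; b1: attacked by Kc1; b2: attacked by Kc1; a3: attacked by Nb1; b3: attacked by Ra3.
White has no legal moves → checkmate.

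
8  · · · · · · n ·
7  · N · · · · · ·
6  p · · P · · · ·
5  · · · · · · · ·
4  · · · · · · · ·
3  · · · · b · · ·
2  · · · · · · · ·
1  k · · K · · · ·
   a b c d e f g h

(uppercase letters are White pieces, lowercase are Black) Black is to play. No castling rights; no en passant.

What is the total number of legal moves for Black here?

18

Black to move; king on a1.
In check: no.
Legal moves: Ne7, Nh6, Nf6, Ba7, Bh6, Bb6, Bg5, Bc5, Bf4, Bd4, Bf2, Bd2, Bg1, Bc1, Kb2, Ka2, Kb1, a5.
Count: 18.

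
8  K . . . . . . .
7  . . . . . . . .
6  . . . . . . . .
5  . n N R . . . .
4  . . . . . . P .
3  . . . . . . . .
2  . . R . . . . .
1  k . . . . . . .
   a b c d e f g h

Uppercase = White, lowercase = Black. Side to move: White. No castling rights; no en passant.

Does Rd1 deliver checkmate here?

After Rd1: black king on a1; in check: yes, from the white rook on d1.
King squares — b1: attacked by Rd1; a2: attacked by Rc2; b2: attacked by Rc2.
Black has no legal moves → checkmate.

yes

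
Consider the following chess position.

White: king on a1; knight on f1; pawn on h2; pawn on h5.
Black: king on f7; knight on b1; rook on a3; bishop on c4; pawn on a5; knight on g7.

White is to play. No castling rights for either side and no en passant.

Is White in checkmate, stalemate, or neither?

White to move; white king on a1.
In check: yes, from the black rook on a3.
King squares — b1: available; a2: attacked by Ra3; b2: available.
Legal moves for White: Kb2, Kxb1.
White is in check but has 2 legal moves → neither.

neither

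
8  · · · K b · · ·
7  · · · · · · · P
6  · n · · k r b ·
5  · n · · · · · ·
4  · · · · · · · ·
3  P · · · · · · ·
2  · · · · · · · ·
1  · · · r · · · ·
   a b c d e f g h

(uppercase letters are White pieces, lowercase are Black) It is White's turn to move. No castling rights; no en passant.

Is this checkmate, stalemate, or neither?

White to move; white king on d8.
In check: yes, from the black rook on d1.
King squares — c7: attacked by Nb5; d7: attacked by Rd1; e7: attacked by Ke6; c8: attacked by Nb6; e8: attacked by Bg6.
Legal moves for White: none.
In check with no legal moves → checkmate.

checkmate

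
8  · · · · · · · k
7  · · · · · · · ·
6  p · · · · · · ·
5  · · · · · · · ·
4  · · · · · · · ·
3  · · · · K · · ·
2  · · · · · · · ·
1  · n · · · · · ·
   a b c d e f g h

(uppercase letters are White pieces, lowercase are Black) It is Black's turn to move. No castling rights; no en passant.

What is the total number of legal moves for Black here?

Black to move; king on h8.
In check: no.
Legal moves: Kg8, Kh7, Kg7, Nc3, Na3, Nd2, a5.
Count: 7.

7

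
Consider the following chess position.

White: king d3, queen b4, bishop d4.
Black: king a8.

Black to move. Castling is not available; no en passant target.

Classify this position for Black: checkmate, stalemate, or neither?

stalemate

Black to move; black king on a8.
In check: no.
King squares — a7: attacked by Bd4; b7: attacked by Qb4; b8: attacked by Qb4.
Legal moves for Black: none.
Not in check and no legal moves → stalemate.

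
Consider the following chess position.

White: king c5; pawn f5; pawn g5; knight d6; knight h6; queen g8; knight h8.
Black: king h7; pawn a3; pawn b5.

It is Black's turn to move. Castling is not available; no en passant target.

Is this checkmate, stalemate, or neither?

Black to move; black king on h7.
In check: yes, from the white queen on g8.
King squares — g6: attacked by Pf5; h6: attacked by Pg5; g7: attacked by Qg8; g8: attacked by Nh6; h8: attacked by Qg8.
Legal moves for Black: none.
In check with no legal moves → checkmate.

checkmate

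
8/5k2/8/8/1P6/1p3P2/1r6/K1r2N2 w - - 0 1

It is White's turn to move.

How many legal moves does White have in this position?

1

White to move; king on a1.
In check: yes, from the black rook on c1.
Legal moves: Kxb2.
Count: 1.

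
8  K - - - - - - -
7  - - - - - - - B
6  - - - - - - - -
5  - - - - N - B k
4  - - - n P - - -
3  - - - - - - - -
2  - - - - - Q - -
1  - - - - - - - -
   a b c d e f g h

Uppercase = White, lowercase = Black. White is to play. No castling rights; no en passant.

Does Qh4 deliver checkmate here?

After Qh4: black king on h5; in check: yes, from the white queen on h4.
King squares — g4: attacked by Qh4; h4: attacked by Bg5; g5: attacked by Qh4; g6: attacked by Ne5; h6: attacked by Qh4.
Black has no legal moves → checkmate.

yes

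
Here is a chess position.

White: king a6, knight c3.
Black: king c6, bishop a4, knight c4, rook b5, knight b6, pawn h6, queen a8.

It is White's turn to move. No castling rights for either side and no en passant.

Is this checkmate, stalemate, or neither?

checkmate

White to move; white king on a6.
In check: yes, from the black queen on a8.
King squares — a5: attacked by Nc4; b5: attacked by Ba4; b6: attacked by Nc4; a7: attacked by Qa8; b7: attacked by Kc6.
Legal moves for White: none.
In check with no legal moves → checkmate.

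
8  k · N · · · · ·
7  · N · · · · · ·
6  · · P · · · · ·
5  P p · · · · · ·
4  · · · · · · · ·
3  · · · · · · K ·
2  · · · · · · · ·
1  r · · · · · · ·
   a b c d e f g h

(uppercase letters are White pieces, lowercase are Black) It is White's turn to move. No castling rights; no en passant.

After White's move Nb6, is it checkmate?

After Nb6: black king on a8; in check: yes, from the white knight on b6.
Black has 2 legal replies: Kb8, Ka7.
In check but a legal move exists → not checkmate.

no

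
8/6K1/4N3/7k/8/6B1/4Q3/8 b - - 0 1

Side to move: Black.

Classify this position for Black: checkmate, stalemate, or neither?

Black to move; black king on h5.
In check: yes, from the white queen on e2.
King squares — g4: attacked by Qe2; h4: attacked by Bg3; g5: attacked by Ne6; g6: attacked by Kg7; h6: attacked by Kg7.
Legal moves for Black: none.
In check with no legal moves → checkmate.

checkmate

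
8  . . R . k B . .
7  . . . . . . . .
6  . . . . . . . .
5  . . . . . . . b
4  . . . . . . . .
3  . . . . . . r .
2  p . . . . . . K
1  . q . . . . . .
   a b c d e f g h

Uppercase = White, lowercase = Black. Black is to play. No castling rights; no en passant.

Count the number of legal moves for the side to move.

2

Black to move; king on e8.
In check: yes, from the white rook on c8.
Legal moves: Kf7, Kd7.
Count: 2.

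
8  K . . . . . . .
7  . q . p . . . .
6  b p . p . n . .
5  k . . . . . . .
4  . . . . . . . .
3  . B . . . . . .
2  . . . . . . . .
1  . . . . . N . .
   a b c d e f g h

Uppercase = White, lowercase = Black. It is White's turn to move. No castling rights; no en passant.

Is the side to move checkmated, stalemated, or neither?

checkmate

White to move; white king on a8.
In check: yes, from the black queen on b7.
King squares — a7: attacked by Qb7; b7: attacked by Ba6; b8: attacked by Qb7.
Legal moves for White: none.
In check with no legal moves → checkmate.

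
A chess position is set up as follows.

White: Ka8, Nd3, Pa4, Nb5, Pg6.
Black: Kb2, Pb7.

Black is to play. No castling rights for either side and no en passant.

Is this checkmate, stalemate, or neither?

neither

Black to move; black king on b2.
In check: yes, from the white knight on d3.
King squares — a1: available; b1: available; c1: attacked by Nd3; a2: available; c2: available; a3: attacked by Nb5; b3: available; c3: attacked by Nb5.
Legal moves for Black: Kb3, Kc2, Ka2, Kb1, Ka1.
Black is in check but has 5 legal moves → neither.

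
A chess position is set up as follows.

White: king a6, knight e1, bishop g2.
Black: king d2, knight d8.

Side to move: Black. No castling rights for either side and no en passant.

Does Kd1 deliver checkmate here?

After Kd1: white king on a6; in check: no.
White is not in check, so this cannot be checkmate.

no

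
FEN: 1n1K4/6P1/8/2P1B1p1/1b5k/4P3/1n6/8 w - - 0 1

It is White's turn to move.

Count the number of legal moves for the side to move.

20

White to move; king on d8.
In check: no.
Legal moves: Ke8, Kc8, Ke7, Kc7, Bxb8, Bc7, Bf6, Bd6, Bf4, Bd4, Bg3+, Bc3, Bh2, Bxb2, g8=Q, g8=R, g8=B, g8=N, c6, e4.
Count: 20.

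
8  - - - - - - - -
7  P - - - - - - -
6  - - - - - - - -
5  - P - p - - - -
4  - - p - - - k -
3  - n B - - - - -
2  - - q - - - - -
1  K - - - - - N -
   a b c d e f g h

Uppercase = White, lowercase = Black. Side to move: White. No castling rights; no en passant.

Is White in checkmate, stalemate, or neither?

White to move; white king on a1.
In check: yes, from the black knight on b3.
King squares — b1: attacked by Qc2; a2: attacked by Qc2; b2: attacked by Qc2.
Legal moves for White: none.
In check with no legal moves → checkmate.

checkmate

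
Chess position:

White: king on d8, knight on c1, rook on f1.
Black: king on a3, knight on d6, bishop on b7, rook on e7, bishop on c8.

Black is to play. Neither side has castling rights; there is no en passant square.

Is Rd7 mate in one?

yes

After Rd7: white king on d8; in check: yes, from the black rook on d7.
King squares — c7: attacked by Rd7; d7: attacked by Bc8; e7: attacked by Rd7; c8: attacked by Nd6; e8: attacked by Nd6.
White has no legal moves → checkmate.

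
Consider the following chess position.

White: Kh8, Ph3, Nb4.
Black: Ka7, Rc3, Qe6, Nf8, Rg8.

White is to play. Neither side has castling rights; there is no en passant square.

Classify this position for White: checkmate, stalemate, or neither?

White to move; white king on h8.
In check: yes, from the black rook on g8.
King squares — g7: attacked by Rg8; h7: attacked by Nf8; g8: attacked by Qe6.
Legal moves for White: none.
In check with no legal moves → checkmate.

checkmate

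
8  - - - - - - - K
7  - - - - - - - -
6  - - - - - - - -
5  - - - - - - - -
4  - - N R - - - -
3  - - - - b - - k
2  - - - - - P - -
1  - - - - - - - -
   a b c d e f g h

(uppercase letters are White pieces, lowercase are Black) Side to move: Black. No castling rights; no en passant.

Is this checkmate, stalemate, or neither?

neither

Black to move; black king on h3.
In check: no.
Legal moves for Black: Kh2, Kg2, Bh6, Bg5, Bf4, Bxd4+, Bxf2, Bd2, Bc1.
Black has 9 legal moves and is not in check → neither.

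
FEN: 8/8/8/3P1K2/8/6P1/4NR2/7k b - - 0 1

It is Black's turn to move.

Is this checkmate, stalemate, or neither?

Black to move; black king on h1.
In check: no.
King squares — g1: attacked by Ne2; g2: attacked by Rf2; h2: attacked by Rf2.
Legal moves for Black: none.
Not in check and no legal moves → stalemate.

stalemate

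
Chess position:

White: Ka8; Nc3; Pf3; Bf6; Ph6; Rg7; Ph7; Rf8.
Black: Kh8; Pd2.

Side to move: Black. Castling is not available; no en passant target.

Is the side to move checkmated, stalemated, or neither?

checkmate

Black to move; black king on h8.
In check: yes, from the white rook on f8.
King squares — g7: attacked by Bf6; h7: attacked by Rg7; g8: attacked by Rg7.
Legal moves for Black: none.
In check with no legal moves → checkmate.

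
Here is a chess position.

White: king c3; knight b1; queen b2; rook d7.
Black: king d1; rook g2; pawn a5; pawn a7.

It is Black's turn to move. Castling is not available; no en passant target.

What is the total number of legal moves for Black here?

2

Black to move; king on d1.
In check: yes, from the white rook on d7.
Legal moves: Ke1, Rd2.
Count: 2.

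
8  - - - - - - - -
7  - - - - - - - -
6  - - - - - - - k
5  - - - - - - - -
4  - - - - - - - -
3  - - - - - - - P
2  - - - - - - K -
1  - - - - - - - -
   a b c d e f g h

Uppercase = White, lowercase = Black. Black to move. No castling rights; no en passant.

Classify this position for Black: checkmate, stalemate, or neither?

Black to move; black king on h6.
In check: no.
Legal moves for Black: Kh7, Kg7, Kg6, Kh5, Kg5.
Black has 5 legal moves and is not in check → neither.

neither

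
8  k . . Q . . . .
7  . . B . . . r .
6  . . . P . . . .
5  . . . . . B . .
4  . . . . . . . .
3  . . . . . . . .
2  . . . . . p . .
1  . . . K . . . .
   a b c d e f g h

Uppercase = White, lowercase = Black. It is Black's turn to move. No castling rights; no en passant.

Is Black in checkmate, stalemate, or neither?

Black to move; black king on a8.
In check: yes, from the white queen on d8.
King squares — a7: available; b7: available; b8: attacked by Bc7.
Legal moves for Black: Kb7, Ka7.
Black is in check but has 2 legal moves → neither.

neither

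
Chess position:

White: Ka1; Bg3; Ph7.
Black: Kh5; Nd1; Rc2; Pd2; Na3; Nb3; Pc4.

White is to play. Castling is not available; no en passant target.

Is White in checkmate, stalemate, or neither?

White to move; white king on a1.
In check: yes, from the black knight on b3.
King squares — b1: attacked by Na3; a2: attacked by Rc2; b2: attacked by Nd1.
Legal moves for White: none.
In check with no legal moves → checkmate.

checkmate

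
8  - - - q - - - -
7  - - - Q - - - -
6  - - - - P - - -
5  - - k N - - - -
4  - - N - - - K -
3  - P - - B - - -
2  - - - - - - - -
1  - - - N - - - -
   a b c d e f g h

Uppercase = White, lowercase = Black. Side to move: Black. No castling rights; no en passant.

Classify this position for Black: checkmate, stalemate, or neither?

Black to move; black king on c5.
In check: yes, from the white bishop on e3.
King squares — b4: attacked by Nd5; c4: attacked by Pb3; d4: attacked by Be3; b5: attacked by Qd7; d5: attacked by Qd7; b6: attacked by Be3; c6: attacked by Qd7; d6: attacked by Nc4.
Legal moves for Black: none.
In check with no legal moves → checkmate.

checkmate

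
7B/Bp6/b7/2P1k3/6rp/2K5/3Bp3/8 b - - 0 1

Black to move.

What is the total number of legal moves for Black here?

Black to move; king on e5.
In check: yes, from the white bishop on h8.
Legal moves: Ke6, Kf5, Kd5, Ke4, Rg7.
Count: 5.

5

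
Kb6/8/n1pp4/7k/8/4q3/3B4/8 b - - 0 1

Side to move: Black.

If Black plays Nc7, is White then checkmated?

After Nc7: white king on a8; in check: yes, from the black knight on c7.
White has 2 legal replies: Kxb8, Kb7.
In check but a legal move exists → not checkmate.

no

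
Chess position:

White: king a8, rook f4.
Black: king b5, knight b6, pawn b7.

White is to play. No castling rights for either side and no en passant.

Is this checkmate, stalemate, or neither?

White to move; white king on a8.
In check: yes, from the black knight on b6.
King squares — a7: available; b7: available; b8: available.
Legal moves for White: Kb8, Kxb7, Ka7.
White is in check but has 3 legal moves → neither.

neither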